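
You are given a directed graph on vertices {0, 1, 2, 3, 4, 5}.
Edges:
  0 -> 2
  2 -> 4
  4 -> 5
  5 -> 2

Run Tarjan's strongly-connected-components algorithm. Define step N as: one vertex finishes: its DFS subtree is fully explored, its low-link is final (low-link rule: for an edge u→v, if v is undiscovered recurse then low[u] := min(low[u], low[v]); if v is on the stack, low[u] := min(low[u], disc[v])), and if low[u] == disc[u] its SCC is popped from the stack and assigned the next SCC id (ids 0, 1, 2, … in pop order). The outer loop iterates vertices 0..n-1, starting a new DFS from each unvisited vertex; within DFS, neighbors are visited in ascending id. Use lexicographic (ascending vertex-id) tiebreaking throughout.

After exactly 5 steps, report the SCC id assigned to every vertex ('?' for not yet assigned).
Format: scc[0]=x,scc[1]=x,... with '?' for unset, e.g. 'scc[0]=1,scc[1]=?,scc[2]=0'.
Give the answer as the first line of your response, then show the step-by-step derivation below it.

scc[0]=1,scc[1]=2,scc[2]=0,scc[3]=?,scc[4]=0,scc[5]=0

step 1: low=(low[0]=0,low[1]=?,low[2]=1,low[3]=?,low[4]=2,low[5]=1); scc=(scc[0]=?,scc[1]=?,scc[2]=?,scc[3]=?,scc[4]=?,scc[5]=?)
step 2: low=(low[0]=0,low[1]=?,low[2]=1,low[3]=?,low[4]=1,low[5]=1); scc=(scc[0]=?,scc[1]=?,scc[2]=?,scc[3]=?,scc[4]=?,scc[5]=?)
step 3: low=(low[0]=0,low[1]=?,low[2]=1,low[3]=?,low[4]=1,low[5]=1); scc=(scc[0]=?,scc[1]=?,scc[2]=0,scc[3]=?,scc[4]=0,scc[5]=0)
step 4: low=(low[0]=0,low[1]=?,low[2]=1,low[3]=?,low[4]=1,low[5]=1); scc=(scc[0]=1,scc[1]=?,scc[2]=0,scc[3]=?,scc[4]=0,scc[5]=0)
step 5: low=(low[0]=0,low[1]=4,low[2]=1,low[3]=?,low[4]=1,low[5]=1); scc=(scc[0]=1,scc[1]=2,scc[2]=0,scc[3]=?,scc[4]=0,scc[5]=0)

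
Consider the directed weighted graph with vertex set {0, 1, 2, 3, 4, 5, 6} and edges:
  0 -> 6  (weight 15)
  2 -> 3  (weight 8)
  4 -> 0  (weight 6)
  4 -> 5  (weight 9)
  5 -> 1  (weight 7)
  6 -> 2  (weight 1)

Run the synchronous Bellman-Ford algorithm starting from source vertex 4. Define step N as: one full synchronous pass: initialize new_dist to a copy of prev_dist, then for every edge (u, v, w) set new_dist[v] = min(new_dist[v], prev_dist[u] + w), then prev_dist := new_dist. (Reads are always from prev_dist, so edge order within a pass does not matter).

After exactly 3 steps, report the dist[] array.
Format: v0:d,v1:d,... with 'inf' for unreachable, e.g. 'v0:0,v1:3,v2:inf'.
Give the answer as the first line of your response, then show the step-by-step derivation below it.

v0:6,v1:16,v2:22,v3:inf,v4:0,v5:9,v6:21

step 1: dist = v0:6,v1:inf,v2:inf,v3:inf,v4:0,v5:9,v6:inf
step 2: dist = v0:6,v1:16,v2:inf,v3:inf,v4:0,v5:9,v6:21
step 3: dist = v0:6,v1:16,v2:22,v3:inf,v4:0,v5:9,v6:21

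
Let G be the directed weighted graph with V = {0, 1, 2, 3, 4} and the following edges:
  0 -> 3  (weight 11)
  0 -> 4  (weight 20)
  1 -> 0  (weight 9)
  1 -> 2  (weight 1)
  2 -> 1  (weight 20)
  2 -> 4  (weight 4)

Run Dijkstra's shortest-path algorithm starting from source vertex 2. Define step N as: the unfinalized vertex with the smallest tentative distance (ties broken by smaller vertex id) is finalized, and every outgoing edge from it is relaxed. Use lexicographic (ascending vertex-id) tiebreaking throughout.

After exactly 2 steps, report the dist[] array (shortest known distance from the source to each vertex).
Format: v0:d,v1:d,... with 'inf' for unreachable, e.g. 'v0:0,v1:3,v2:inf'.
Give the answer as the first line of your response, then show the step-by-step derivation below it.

v0:inf,v1:20,v2:0,v3:inf,v4:4

step 1: dist = v0:inf,v1:20,v2:0,v3:inf,v4:4
step 2: dist = v0:inf,v1:20,v2:0,v3:inf,v4:4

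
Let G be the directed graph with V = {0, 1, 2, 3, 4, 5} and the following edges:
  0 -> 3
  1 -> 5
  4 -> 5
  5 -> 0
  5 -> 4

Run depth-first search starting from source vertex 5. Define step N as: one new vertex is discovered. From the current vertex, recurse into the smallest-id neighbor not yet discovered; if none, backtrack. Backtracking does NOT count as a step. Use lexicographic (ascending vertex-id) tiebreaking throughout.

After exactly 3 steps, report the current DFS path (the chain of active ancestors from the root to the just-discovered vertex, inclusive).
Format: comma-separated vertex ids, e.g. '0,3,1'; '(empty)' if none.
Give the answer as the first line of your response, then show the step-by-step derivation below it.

5,0,3

step 1: discover 5; path=5; order=5
step 2: discover 0; path=5>0; order=5,0
step 3: discover 3; path=5>0>3; order=5,0,3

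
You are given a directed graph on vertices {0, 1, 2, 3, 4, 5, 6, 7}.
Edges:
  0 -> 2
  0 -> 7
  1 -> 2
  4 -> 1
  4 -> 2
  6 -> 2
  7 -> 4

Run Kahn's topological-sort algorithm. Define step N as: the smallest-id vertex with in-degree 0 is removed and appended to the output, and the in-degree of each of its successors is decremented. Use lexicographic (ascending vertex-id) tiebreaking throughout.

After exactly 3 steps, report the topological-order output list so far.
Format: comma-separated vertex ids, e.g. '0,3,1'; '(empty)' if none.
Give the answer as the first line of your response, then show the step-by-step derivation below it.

0,3,5

step 1: output 0; order=[0]; indeg=(0,1,3,0,1,0,0,0)
step 2: output 3; order=[0,3]; indeg=(0,1,3,0,1,0,0,0)
step 3: output 5; order=[0,3,5]; indeg=(0,1,3,0,1,0,0,0)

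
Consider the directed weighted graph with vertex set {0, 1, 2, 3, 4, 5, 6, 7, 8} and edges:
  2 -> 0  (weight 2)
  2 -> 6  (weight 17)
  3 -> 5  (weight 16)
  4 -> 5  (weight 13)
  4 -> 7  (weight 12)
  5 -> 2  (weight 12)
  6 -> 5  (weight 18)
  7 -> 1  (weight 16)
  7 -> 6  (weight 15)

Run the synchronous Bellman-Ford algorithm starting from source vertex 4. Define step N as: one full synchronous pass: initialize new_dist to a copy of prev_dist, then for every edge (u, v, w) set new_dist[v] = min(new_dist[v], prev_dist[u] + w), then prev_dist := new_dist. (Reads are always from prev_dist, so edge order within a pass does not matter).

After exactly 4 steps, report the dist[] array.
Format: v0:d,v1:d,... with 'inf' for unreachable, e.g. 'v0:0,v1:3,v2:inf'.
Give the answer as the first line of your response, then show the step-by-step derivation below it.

v0:27,v1:28,v2:25,v3:inf,v4:0,v5:13,v6:27,v7:12,v8:inf

step 1: dist = v0:inf,v1:inf,v2:inf,v3:inf,v4:0,v5:13,v6:inf,v7:12,v8:inf
step 2: dist = v0:inf,v1:28,v2:25,v3:inf,v4:0,v5:13,v6:27,v7:12,v8:inf
step 3: dist = v0:27,v1:28,v2:25,v3:inf,v4:0,v5:13,v6:27,v7:12,v8:inf
step 4: dist = v0:27,v1:28,v2:25,v3:inf,v4:0,v5:13,v6:27,v7:12,v8:inf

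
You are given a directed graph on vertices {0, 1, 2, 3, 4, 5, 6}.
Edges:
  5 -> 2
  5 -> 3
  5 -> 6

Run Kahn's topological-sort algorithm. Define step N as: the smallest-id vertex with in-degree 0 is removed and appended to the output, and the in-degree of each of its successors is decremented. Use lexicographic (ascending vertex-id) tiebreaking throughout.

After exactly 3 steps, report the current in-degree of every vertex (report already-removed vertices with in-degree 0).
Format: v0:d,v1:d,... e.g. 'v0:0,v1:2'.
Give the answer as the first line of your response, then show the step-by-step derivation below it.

v0:0,v1:0,v2:1,v3:1,v4:0,v5:0,v6:1

step 1: output 0; order=[0]; indeg=(0,0,1,1,0,0,1)
step 2: output 1; order=[0,1]; indeg=(0,0,1,1,0,0,1)
step 3: output 4; order=[0,1,4]; indeg=(0,0,1,1,0,0,1)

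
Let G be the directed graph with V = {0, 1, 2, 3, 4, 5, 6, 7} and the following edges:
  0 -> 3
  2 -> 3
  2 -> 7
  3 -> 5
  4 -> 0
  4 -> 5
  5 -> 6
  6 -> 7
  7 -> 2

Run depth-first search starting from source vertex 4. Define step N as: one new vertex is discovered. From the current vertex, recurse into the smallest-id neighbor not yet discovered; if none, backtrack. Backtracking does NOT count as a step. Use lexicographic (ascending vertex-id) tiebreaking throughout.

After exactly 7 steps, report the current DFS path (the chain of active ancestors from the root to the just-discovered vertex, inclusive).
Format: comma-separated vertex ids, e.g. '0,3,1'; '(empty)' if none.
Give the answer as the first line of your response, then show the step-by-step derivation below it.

4,0,3,5,6,7,2

step 1: discover 4; path=4; order=4
step 2: discover 0; path=4>0; order=4,0
step 3: discover 3; path=4>0>3; order=4,0,3
step 4: discover 5; path=4>0>3>5; order=4,0,3,5
step 5: discover 6; path=4>0>3>5>6; order=4,0,3,5,6
step 6: discover 7; path=4>0>3>5>6>7; order=4,0,3,5,6,7
step 7: discover 2; path=4>0>3>5>6>7>2; order=4,0,3,5,6,7,2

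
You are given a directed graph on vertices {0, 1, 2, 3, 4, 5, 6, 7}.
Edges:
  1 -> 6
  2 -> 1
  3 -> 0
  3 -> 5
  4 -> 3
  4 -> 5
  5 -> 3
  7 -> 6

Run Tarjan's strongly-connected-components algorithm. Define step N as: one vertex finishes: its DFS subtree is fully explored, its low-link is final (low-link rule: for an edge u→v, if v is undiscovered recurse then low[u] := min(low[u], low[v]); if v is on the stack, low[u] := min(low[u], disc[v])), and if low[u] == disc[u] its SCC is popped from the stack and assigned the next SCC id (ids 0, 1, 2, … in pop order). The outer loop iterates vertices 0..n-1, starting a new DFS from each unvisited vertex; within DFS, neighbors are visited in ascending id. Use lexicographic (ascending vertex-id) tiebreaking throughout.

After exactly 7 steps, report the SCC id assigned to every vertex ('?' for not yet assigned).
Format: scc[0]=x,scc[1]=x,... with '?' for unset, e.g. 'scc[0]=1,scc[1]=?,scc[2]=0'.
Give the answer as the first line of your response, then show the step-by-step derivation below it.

scc[0]=0,scc[1]=2,scc[2]=3,scc[3]=4,scc[4]=5,scc[5]=4,scc[6]=1,scc[7]=?

step 1: low=(low[0]=0,low[1]=?,low[2]=?,low[3]=?,low[4]=?,low[5]=?,low[6]=?,low[7]=?); scc=(scc[0]=0,scc[1]=?,scc[2]=?,scc[3]=?,scc[4]=?,scc[5]=?,scc[6]=?,scc[7]=?)
step 2: low=(low[0]=0,low[1]=1,low[2]=?,low[3]=?,low[4]=?,low[5]=?,low[6]=2,low[7]=?); scc=(scc[0]=0,scc[1]=?,scc[2]=?,scc[3]=?,scc[4]=?,scc[5]=?,scc[6]=1,scc[7]=?)
step 3: low=(low[0]=0,low[1]=1,low[2]=?,low[3]=?,low[4]=?,low[5]=?,low[6]=2,low[7]=?); scc=(scc[0]=0,scc[1]=2,scc[2]=?,scc[3]=?,scc[4]=?,scc[5]=?,scc[6]=1,scc[7]=?)
step 4: low=(low[0]=0,low[1]=1,low[2]=3,low[3]=?,low[4]=?,low[5]=?,low[6]=2,low[7]=?); scc=(scc[0]=0,scc[1]=2,scc[2]=3,scc[3]=?,scc[4]=?,scc[5]=?,scc[6]=1,scc[7]=?)
step 5: low=(low[0]=0,low[1]=1,low[2]=3,low[3]=4,low[4]=?,low[5]=4,low[6]=2,low[7]=?); scc=(scc[0]=0,scc[1]=2,scc[2]=3,scc[3]=?,scc[4]=?,scc[5]=?,scc[6]=1,scc[7]=?)
step 6: low=(low[0]=0,low[1]=1,low[2]=3,low[3]=4,low[4]=?,low[5]=4,low[6]=2,low[7]=?); scc=(scc[0]=0,scc[1]=2,scc[2]=3,scc[3]=4,scc[4]=?,scc[5]=4,scc[6]=1,scc[7]=?)
step 7: low=(low[0]=0,low[1]=1,low[2]=3,low[3]=4,low[4]=6,low[5]=4,low[6]=2,low[7]=?); scc=(scc[0]=0,scc[1]=2,scc[2]=3,scc[3]=4,scc[4]=5,scc[5]=4,scc[6]=1,scc[7]=?)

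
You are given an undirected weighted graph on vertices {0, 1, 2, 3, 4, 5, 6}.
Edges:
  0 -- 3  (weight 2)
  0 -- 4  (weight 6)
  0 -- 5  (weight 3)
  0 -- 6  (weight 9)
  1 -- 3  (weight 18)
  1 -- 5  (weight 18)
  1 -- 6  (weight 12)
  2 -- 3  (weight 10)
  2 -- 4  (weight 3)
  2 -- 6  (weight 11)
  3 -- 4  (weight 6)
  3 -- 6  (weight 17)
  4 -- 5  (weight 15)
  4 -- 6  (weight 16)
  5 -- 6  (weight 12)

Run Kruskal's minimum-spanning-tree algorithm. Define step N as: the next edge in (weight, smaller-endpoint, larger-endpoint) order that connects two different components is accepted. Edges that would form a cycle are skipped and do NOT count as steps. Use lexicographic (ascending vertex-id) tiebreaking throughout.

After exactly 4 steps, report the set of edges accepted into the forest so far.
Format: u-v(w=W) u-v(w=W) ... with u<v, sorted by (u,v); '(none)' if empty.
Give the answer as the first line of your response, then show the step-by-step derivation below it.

0-3(w=2) 0-4(w=6) 0-5(w=3) 2-4(w=3)

step 1: add edge 0-3 (w=2); MST = {0-3(w=2)}
step 2: add edge 0-5 (w=3); MST = {0-3(w=2) 0-5(w=3)}
step 3: add edge 2-4 (w=3); MST = {0-3(w=2) 0-5(w=3) 2-4(w=3)}
step 4: add edge 0-4 (w=6); MST = {0-3(w=2) 0-4(w=6) 0-5(w=3) 2-4(w=3)}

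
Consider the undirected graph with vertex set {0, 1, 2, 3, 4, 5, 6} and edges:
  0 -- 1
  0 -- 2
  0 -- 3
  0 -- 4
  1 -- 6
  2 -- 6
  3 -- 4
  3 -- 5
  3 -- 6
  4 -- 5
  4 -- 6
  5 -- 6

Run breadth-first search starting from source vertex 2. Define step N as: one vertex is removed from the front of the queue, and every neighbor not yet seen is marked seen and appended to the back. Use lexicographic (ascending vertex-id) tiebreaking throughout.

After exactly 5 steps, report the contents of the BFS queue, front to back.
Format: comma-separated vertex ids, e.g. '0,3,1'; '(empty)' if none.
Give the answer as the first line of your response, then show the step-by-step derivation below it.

4,5

step 1: dequeue 2; queue=[0,6]; order=2
step 2: dequeue 0; queue=[6,1,3,4]; order=2,0
step 3: dequeue 6; queue=[1,3,4,5]; order=2,0,6
step 4: dequeue 1; queue=[3,4,5]; order=2,0,6,1
step 5: dequeue 3; queue=[4,5]; order=2,0,6,1,3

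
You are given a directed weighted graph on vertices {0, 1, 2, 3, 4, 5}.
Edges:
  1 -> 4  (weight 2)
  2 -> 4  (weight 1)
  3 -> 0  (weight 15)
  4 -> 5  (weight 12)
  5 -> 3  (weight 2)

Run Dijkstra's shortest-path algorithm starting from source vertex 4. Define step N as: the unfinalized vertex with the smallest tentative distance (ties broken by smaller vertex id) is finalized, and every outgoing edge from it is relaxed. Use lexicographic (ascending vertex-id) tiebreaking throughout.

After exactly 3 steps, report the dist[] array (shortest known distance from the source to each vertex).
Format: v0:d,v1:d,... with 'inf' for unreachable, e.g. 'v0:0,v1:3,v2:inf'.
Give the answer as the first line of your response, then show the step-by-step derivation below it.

v0:29,v1:inf,v2:inf,v3:14,v4:0,v5:12

step 1: dist = v0:inf,v1:inf,v2:inf,v3:inf,v4:0,v5:12
step 2: dist = v0:inf,v1:inf,v2:inf,v3:14,v4:0,v5:12
step 3: dist = v0:29,v1:inf,v2:inf,v3:14,v4:0,v5:12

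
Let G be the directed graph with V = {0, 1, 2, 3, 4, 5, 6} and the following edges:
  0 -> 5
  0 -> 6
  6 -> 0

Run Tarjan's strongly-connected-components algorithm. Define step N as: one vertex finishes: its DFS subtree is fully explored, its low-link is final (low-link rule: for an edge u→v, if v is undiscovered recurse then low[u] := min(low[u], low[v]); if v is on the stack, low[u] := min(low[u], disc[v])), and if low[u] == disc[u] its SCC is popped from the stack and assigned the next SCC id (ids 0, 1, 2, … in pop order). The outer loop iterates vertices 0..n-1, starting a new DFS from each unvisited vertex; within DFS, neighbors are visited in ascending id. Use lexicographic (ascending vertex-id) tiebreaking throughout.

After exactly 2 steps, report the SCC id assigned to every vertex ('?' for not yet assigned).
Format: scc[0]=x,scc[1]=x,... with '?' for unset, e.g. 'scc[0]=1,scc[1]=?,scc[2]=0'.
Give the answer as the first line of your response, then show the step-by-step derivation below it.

scc[0]=?,scc[1]=?,scc[2]=?,scc[3]=?,scc[4]=?,scc[5]=0,scc[6]=?

step 1: low=(low[0]=0,low[1]=?,low[2]=?,low[3]=?,low[4]=?,low[5]=1,low[6]=?); scc=(scc[0]=?,scc[1]=?,scc[2]=?,scc[3]=?,scc[4]=?,scc[5]=0,scc[6]=?)
step 2: low=(low[0]=0,low[1]=?,low[2]=?,low[3]=?,low[4]=?,low[5]=1,low[6]=0); scc=(scc[0]=?,scc[1]=?,scc[2]=?,scc[3]=?,scc[4]=?,scc[5]=0,scc[6]=?)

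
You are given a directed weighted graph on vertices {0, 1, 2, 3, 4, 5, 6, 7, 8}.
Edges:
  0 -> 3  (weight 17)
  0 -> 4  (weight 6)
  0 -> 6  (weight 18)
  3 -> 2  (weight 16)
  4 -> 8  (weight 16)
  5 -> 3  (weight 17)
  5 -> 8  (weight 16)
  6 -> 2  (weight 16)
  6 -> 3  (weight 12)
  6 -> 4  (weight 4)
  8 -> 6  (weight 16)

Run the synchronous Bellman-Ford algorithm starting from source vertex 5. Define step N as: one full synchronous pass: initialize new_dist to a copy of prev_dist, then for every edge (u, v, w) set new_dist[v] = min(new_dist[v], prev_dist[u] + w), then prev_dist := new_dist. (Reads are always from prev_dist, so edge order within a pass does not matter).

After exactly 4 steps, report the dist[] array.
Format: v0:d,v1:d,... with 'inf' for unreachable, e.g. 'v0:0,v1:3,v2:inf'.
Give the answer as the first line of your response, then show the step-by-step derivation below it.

v0:inf,v1:inf,v2:33,v3:17,v4:36,v5:0,v6:32,v7:inf,v8:16

step 1: dist = v0:inf,v1:inf,v2:inf,v3:17,v4:inf,v5:0,v6:inf,v7:inf,v8:16
step 2: dist = v0:inf,v1:inf,v2:33,v3:17,v4:inf,v5:0,v6:32,v7:inf,v8:16
step 3: dist = v0:inf,v1:inf,v2:33,v3:17,v4:36,v5:0,v6:32,v7:inf,v8:16
step 4: dist = v0:inf,v1:inf,v2:33,v3:17,v4:36,v5:0,v6:32,v7:inf,v8:16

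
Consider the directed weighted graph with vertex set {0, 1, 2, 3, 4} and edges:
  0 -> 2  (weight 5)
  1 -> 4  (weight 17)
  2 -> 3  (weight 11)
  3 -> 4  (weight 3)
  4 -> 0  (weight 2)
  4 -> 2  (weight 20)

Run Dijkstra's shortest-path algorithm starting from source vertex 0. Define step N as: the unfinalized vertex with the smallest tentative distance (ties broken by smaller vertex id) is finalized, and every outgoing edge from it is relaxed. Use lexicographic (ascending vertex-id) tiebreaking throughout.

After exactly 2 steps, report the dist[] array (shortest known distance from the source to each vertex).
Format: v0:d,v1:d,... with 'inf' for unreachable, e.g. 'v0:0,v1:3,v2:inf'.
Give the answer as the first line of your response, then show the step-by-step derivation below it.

v0:0,v1:inf,v2:5,v3:16,v4:inf

step 1: dist = v0:0,v1:inf,v2:5,v3:inf,v4:inf
step 2: dist = v0:0,v1:inf,v2:5,v3:16,v4:inf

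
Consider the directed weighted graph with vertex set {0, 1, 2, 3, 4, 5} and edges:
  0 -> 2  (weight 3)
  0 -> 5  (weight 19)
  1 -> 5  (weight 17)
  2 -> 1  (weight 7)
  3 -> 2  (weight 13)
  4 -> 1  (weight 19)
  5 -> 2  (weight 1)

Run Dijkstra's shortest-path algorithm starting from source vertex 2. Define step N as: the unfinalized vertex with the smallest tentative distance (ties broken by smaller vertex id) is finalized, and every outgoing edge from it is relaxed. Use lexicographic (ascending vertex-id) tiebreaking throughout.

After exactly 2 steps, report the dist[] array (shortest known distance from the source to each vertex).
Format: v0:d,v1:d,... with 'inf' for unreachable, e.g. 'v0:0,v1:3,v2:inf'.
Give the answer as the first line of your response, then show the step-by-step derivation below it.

v0:inf,v1:7,v2:0,v3:inf,v4:inf,v5:24

step 1: dist = v0:inf,v1:7,v2:0,v3:inf,v4:inf,v5:inf
step 2: dist = v0:inf,v1:7,v2:0,v3:inf,v4:inf,v5:24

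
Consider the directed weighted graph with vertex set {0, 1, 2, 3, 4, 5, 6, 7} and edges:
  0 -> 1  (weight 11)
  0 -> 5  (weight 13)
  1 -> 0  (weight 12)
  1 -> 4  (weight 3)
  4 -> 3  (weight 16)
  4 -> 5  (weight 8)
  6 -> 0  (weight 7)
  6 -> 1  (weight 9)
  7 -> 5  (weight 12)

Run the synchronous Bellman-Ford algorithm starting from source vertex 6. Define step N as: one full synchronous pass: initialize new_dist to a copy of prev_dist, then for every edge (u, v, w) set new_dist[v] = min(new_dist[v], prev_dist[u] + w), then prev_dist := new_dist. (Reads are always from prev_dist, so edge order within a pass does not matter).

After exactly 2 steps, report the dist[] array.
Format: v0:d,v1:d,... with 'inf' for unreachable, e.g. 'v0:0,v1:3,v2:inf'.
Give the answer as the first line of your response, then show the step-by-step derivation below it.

v0:7,v1:9,v2:inf,v3:inf,v4:12,v5:20,v6:0,v7:inf

step 1: dist = v0:7,v1:9,v2:inf,v3:inf,v4:inf,v5:inf,v6:0,v7:inf
step 2: dist = v0:7,v1:9,v2:inf,v3:inf,v4:12,v5:20,v6:0,v7:inf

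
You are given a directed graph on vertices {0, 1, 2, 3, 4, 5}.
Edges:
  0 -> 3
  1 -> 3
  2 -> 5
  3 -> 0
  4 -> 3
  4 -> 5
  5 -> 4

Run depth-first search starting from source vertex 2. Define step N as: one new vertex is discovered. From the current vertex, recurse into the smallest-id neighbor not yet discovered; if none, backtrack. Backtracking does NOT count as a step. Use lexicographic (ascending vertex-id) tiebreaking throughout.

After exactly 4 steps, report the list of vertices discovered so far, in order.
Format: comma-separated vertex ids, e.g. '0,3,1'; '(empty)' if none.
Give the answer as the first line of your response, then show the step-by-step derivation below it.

2,5,4,3

step 1: discover 2; path=2; order=2
step 2: discover 5; path=2>5; order=2,5
step 3: discover 4; path=2>5>4; order=2,5,4
step 4: discover 3; path=2>5>4>3; order=2,5,4,3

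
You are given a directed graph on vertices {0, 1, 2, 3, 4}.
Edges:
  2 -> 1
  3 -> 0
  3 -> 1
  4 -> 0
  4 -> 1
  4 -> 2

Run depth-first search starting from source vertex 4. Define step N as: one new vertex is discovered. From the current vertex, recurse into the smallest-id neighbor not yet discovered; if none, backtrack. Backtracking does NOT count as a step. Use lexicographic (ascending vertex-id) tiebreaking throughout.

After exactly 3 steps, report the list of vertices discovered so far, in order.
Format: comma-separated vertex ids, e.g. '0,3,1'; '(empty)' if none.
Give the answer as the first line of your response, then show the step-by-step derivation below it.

4,0,1

step 1: discover 4; path=4; order=4
step 2: discover 0; path=4>0; order=4,0
step 3: discover 1; path=4>1; order=4,0,1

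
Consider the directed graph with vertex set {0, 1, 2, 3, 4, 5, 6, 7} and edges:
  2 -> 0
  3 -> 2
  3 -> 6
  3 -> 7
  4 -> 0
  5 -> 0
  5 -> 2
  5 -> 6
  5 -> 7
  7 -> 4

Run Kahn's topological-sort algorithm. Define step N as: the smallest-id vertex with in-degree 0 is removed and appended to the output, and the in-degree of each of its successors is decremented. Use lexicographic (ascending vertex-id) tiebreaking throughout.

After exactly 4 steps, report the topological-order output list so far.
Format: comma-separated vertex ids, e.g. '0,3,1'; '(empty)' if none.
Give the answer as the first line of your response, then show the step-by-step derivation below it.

1,3,5,2

step 1: output 1; order=[1]; indeg=(3,0,2,0,1,0,2,2)
step 2: output 3; order=[1,3]; indeg=(3,0,1,0,1,0,1,1)
step 3: output 5; order=[1,3,5]; indeg=(2,0,0,0,1,0,0,0)
step 4: output 2; order=[1,3,5,2]; indeg=(1,0,0,0,1,0,0,0)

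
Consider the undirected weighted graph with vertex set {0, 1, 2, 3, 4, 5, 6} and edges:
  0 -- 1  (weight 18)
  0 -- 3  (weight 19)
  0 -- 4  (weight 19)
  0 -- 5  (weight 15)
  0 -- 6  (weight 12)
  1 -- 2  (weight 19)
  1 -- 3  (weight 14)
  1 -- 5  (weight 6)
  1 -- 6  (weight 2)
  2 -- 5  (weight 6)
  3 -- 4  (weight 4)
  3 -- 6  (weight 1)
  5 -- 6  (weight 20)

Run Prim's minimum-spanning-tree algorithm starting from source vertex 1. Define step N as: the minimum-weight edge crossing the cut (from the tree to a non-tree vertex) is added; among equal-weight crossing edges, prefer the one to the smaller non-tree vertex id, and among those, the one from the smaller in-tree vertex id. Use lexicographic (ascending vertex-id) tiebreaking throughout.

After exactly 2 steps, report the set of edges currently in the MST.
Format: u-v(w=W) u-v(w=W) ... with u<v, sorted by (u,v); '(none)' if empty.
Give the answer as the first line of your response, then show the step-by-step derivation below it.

1-6(w=2) 3-6(w=1)

step 1: add edge 1-6 (w=2); MST = {1-6(w=2)}
step 2: add edge 3-6 (w=1); MST = {1-6(w=2) 3-6(w=1)}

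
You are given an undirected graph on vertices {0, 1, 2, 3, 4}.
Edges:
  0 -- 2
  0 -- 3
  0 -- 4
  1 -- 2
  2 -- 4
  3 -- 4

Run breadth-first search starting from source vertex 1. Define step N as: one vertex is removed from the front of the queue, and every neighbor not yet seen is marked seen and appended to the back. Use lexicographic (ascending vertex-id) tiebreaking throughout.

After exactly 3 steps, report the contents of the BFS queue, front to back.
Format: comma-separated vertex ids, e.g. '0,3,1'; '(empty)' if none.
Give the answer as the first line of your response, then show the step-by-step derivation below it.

4,3

step 1: dequeue 1; queue=[2]; order=1
step 2: dequeue 2; queue=[0,4]; order=1,2
step 3: dequeue 0; queue=[4,3]; order=1,2,0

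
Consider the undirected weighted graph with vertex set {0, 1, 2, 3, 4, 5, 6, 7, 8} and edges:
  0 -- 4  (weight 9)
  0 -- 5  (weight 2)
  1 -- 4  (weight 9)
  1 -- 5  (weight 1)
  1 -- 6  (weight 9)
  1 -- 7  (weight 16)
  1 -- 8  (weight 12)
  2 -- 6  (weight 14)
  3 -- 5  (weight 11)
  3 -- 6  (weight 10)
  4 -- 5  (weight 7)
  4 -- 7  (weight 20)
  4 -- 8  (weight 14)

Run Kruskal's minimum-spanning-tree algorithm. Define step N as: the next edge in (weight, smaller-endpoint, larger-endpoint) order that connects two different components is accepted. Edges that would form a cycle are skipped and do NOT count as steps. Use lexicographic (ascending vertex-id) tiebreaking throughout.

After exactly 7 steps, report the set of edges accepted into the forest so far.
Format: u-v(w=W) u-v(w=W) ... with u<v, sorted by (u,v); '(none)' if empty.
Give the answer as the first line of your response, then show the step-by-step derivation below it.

0-5(w=2) 1-5(w=1) 1-6(w=9) 1-8(w=12) 2-6(w=14) 3-6(w=10) 4-5(w=7)

step 1: add edge 1-5 (w=1); MST = {1-5(w=1)}
step 2: add edge 0-5 (w=2); MST = {0-5(w=2) 1-5(w=1)}
step 3: add edge 4-5 (w=7); MST = {0-5(w=2) 1-5(w=1) 4-5(w=7)}
step 4: add edge 1-6 (w=9); MST = {0-5(w=2) 1-5(w=1) 1-6(w=9) 4-5(w=7)}
step 5: add edge 3-6 (w=10); MST = {0-5(w=2) 1-5(w=1) 1-6(w=9) 3-6(w=10) 4-5(w=7)}
step 6: add edge 1-8 (w=12); MST = {0-5(w=2) 1-5(w=1) 1-6(w=9) 1-8(w=12) 3-6(w=10) 4-5(w=7)}
step 7: add edge 2-6 (w=14); MST = {0-5(w=2) 1-5(w=1) 1-6(w=9) 1-8(w=12) 2-6(w=14) 3-6(w=10) 4-5(w=7)}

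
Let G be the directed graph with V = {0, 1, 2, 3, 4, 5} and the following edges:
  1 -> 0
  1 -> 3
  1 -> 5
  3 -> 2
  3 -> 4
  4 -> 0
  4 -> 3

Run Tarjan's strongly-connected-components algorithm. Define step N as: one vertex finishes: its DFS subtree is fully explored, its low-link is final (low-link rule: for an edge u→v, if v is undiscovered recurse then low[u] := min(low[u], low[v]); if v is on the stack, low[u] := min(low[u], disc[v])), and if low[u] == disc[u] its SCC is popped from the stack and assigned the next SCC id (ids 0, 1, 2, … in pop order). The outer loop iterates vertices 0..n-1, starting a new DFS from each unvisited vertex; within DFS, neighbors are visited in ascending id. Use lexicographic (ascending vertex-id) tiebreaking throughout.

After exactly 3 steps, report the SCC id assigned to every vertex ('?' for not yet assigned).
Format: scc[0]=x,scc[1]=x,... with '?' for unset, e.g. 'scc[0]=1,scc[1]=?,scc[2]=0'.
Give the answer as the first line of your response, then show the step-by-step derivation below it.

scc[0]=0,scc[1]=?,scc[2]=1,scc[3]=?,scc[4]=?,scc[5]=?

step 1: low=(low[0]=0,low[1]=?,low[2]=?,low[3]=?,low[4]=?,low[5]=?); scc=(scc[0]=0,scc[1]=?,scc[2]=?,scc[3]=?,scc[4]=?,scc[5]=?)
step 2: low=(low[0]=0,low[1]=1,low[2]=3,low[3]=2,low[4]=?,low[5]=?); scc=(scc[0]=0,scc[1]=?,scc[2]=1,scc[3]=?,scc[4]=?,scc[5]=?)
step 3: low=(low[0]=0,low[1]=1,low[2]=3,low[3]=2,low[4]=2,low[5]=?); scc=(scc[0]=0,scc[1]=?,scc[2]=1,scc[3]=?,scc[4]=?,scc[5]=?)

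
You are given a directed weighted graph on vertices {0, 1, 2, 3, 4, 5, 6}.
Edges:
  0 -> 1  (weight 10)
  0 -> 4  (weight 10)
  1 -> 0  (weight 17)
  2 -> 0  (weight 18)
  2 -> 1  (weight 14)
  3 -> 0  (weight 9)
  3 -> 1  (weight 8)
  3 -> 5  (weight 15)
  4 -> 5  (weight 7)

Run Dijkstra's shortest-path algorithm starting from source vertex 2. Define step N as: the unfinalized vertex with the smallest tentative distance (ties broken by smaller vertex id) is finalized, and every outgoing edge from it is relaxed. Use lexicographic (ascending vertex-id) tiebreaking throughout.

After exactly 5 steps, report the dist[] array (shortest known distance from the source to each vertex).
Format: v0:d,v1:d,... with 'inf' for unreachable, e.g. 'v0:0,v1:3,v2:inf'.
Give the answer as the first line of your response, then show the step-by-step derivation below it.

v0:18,v1:14,v2:0,v3:inf,v4:28,v5:35,v6:inf

step 1: dist = v0:18,v1:14,v2:0,v3:inf,v4:inf,v5:inf,v6:inf
step 2: dist = v0:18,v1:14,v2:0,v3:inf,v4:inf,v5:inf,v6:inf
step 3: dist = v0:18,v1:14,v2:0,v3:inf,v4:28,v5:inf,v6:inf
step 4: dist = v0:18,v1:14,v2:0,v3:inf,v4:28,v5:35,v6:inf
step 5: dist = v0:18,v1:14,v2:0,v3:inf,v4:28,v5:35,v6:inf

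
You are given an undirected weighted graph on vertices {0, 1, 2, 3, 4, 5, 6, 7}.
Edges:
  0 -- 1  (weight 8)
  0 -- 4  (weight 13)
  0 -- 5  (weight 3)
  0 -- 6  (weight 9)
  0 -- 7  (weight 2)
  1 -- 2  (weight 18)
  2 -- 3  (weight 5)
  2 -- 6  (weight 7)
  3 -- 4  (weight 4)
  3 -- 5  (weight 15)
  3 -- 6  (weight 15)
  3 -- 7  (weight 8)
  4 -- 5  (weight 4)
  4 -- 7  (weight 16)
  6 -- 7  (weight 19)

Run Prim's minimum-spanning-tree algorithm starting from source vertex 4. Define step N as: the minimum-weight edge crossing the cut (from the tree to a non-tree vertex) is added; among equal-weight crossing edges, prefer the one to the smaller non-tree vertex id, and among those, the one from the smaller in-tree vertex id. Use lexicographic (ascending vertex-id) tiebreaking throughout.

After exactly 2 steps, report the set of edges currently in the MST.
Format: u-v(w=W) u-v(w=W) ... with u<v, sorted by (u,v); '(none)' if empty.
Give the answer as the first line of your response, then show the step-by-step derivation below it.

3-4(w=4) 4-5(w=4)

step 1: add edge 3-4 (w=4); MST = {3-4(w=4)}
step 2: add edge 4-5 (w=4); MST = {3-4(w=4) 4-5(w=4)}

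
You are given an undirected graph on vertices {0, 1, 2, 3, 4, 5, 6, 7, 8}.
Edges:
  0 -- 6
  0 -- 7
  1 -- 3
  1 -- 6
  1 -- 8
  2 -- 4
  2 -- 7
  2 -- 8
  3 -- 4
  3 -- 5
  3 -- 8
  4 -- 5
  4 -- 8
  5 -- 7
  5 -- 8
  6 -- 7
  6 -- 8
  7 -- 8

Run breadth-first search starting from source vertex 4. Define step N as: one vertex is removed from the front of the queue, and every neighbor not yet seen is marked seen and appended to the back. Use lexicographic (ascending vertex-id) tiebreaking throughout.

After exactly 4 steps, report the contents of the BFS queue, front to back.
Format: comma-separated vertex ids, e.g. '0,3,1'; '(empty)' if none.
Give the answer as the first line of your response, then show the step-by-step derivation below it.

8,7,1

step 1: dequeue 4; queue=[2,3,5,8]; order=4
step 2: dequeue 2; queue=[3,5,8,7]; order=4,2
step 3: dequeue 3; queue=[5,8,7,1]; order=4,2,3
step 4: dequeue 5; queue=[8,7,1]; order=4,2,3,5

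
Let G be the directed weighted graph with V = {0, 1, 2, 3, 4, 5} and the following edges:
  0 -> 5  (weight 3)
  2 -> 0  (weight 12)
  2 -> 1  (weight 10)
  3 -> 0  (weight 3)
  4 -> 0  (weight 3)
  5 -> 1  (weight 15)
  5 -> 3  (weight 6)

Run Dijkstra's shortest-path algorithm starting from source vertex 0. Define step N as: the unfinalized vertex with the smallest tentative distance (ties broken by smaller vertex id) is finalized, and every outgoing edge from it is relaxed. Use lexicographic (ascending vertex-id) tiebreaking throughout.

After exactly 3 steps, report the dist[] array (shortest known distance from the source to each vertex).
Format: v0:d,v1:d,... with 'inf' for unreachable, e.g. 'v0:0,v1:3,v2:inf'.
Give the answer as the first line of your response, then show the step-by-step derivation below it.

v0:0,v1:18,v2:inf,v3:9,v4:inf,v5:3

step 1: dist = v0:0,v1:inf,v2:inf,v3:inf,v4:inf,v5:3
step 2: dist = v0:0,v1:18,v2:inf,v3:9,v4:inf,v5:3
step 3: dist = v0:0,v1:18,v2:inf,v3:9,v4:inf,v5:3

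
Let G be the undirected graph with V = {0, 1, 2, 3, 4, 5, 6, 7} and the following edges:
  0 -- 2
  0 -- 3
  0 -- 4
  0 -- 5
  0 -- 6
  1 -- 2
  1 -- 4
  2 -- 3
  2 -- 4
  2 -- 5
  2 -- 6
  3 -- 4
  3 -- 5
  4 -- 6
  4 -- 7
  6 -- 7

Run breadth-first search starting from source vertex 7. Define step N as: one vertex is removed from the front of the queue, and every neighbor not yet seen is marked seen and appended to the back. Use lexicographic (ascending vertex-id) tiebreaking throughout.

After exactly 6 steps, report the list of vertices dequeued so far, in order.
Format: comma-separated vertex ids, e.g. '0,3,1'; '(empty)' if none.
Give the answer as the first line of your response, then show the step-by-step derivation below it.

7,4,6,0,1,2

step 1: dequeue 7; queue=[4,6]; order=7
step 2: dequeue 4; queue=[6,0,1,2,3]; order=7,4
step 3: dequeue 6; queue=[0,1,2,3]; order=7,4,6
step 4: dequeue 0; queue=[1,2,3,5]; order=7,4,6,0
step 5: dequeue 1; queue=[2,3,5]; order=7,4,6,0,1
step 6: dequeue 2; queue=[3,5]; order=7,4,6,0,1,2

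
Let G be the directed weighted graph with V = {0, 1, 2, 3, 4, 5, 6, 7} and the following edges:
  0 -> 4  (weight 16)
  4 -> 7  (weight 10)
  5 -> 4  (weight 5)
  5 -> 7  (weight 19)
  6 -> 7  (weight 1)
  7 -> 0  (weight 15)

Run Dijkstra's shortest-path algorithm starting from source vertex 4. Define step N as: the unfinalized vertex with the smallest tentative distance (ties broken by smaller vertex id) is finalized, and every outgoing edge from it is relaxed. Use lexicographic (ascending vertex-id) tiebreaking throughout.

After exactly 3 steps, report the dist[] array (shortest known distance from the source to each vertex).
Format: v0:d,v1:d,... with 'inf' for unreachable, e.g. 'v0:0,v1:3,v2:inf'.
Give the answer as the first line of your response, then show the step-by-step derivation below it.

v0:25,v1:inf,v2:inf,v3:inf,v4:0,v5:inf,v6:inf,v7:10

step 1: dist = v0:inf,v1:inf,v2:inf,v3:inf,v4:0,v5:inf,v6:inf,v7:10
step 2: dist = v0:25,v1:inf,v2:inf,v3:inf,v4:0,v5:inf,v6:inf,v7:10
step 3: dist = v0:25,v1:inf,v2:inf,v3:inf,v4:0,v5:inf,v6:inf,v7:10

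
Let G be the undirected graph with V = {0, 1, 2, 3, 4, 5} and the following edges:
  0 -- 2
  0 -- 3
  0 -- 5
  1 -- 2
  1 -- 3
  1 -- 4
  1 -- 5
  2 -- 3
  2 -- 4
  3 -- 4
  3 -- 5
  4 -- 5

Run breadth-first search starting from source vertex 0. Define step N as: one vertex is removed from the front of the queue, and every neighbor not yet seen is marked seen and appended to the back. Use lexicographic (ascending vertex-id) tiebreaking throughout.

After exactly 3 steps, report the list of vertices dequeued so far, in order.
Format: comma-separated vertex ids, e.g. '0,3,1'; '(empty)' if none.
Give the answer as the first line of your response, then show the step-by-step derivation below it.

0,2,3

step 1: dequeue 0; queue=[2,3,5]; order=0
step 2: dequeue 2; queue=[3,5,1,4]; order=0,2
step 3: dequeue 3; queue=[5,1,4]; order=0,2,3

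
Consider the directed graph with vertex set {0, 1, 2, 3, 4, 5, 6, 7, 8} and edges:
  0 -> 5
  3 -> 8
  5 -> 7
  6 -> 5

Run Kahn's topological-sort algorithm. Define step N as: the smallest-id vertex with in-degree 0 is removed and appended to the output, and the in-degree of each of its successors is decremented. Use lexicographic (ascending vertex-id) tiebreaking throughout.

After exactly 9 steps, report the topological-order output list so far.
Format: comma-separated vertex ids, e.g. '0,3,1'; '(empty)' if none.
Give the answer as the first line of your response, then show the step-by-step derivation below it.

0,1,2,3,4,6,5,7,8

step 1: output 0; order=[0]; indeg=(0,0,0,0,0,1,0,1,1)
step 2: output 1; order=[0,1]; indeg=(0,0,0,0,0,1,0,1,1)
step 3: output 2; order=[0,1,2]; indeg=(0,0,0,0,0,1,0,1,1)
step 4: output 3; order=[0,1,2,3]; indeg=(0,0,0,0,0,1,0,1,0)
step 5: output 4; order=[0,1,2,3,4]; indeg=(0,0,0,0,0,1,0,1,0)
step 6: output 6; order=[0,1,2,3,4,6]; indeg=(0,0,0,0,0,0,0,1,0)
step 7: output 5; order=[0,1,2,3,4,6,5]; indeg=(0,0,0,0,0,0,0,0,0)
step 8: output 7; order=[0,1,2,3,4,6,5,7]; indeg=(0,0,0,0,0,0,0,0,0)
step 9: output 8; order=[0,1,2,3,4,6,5,7,8]; indeg=(0,0,0,0,0,0,0,0,0)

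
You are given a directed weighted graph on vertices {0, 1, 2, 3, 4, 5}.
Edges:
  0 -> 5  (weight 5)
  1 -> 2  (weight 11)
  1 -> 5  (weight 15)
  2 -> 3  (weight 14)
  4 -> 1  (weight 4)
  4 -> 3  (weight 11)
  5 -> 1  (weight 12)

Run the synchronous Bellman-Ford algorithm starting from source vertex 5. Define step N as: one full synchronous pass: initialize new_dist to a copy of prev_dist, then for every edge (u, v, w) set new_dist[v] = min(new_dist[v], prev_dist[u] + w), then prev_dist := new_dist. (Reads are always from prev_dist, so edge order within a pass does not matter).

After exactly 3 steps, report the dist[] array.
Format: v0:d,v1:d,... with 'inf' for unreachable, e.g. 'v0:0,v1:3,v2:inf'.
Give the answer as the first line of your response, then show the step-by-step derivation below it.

v0:inf,v1:12,v2:23,v3:37,v4:inf,v5:0

step 1: dist = v0:inf,v1:12,v2:inf,v3:inf,v4:inf,v5:0
step 2: dist = v0:inf,v1:12,v2:23,v3:inf,v4:inf,v5:0
step 3: dist = v0:inf,v1:12,v2:23,v3:37,v4:inf,v5:0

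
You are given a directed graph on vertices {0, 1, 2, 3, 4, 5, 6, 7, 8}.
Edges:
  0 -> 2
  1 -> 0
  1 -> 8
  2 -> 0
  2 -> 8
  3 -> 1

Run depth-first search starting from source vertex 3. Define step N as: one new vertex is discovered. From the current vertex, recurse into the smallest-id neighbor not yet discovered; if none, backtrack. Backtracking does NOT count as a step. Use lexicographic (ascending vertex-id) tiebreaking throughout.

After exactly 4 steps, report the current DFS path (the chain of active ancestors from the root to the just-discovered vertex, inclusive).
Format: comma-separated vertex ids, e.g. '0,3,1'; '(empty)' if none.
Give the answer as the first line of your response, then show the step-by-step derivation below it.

3,1,0,2

step 1: discover 3; path=3; order=3
step 2: discover 1; path=3>1; order=3,1
step 3: discover 0; path=3>1>0; order=3,1,0
step 4: discover 2; path=3>1>0>2; order=3,1,0,2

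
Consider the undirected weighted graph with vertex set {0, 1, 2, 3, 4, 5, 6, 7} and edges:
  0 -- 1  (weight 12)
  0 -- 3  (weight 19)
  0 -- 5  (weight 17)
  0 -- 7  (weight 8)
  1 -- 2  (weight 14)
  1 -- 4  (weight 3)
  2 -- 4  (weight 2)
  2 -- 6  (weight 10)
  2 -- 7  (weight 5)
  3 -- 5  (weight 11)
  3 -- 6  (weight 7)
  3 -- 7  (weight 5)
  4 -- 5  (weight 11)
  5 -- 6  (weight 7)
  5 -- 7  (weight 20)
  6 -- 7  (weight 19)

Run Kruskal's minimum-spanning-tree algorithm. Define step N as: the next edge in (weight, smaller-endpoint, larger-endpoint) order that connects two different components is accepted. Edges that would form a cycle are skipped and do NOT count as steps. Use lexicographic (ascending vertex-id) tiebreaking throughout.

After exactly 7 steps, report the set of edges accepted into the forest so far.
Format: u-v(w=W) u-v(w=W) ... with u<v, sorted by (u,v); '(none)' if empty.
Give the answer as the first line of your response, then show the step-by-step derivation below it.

0-7(w=8) 1-4(w=3) 2-4(w=2) 2-7(w=5) 3-6(w=7) 3-7(w=5) 5-6(w=7)

step 1: add edge 2-4 (w=2); MST = {2-4(w=2)}
step 2: add edge 1-4 (w=3); MST = {1-4(w=3) 2-4(w=2)}
step 3: add edge 2-7 (w=5); MST = {1-4(w=3) 2-4(w=2) 2-7(w=5)}
step 4: add edge 3-7 (w=5); MST = {1-4(w=3) 2-4(w=2) 2-7(w=5) 3-7(w=5)}
step 5: add edge 3-6 (w=7); MST = {1-4(w=3) 2-4(w=2) 2-7(w=5) 3-6(w=7) 3-7(w=5)}
step 6: add edge 5-6 (w=7); MST = {1-4(w=3) 2-4(w=2) 2-7(w=5) 3-6(w=7) 3-7(w=5) 5-6(w=7)}
step 7: add edge 0-7 (w=8); MST = {0-7(w=8) 1-4(w=3) 2-4(w=2) 2-7(w=5) 3-6(w=7) 3-7(w=5) 5-6(w=7)}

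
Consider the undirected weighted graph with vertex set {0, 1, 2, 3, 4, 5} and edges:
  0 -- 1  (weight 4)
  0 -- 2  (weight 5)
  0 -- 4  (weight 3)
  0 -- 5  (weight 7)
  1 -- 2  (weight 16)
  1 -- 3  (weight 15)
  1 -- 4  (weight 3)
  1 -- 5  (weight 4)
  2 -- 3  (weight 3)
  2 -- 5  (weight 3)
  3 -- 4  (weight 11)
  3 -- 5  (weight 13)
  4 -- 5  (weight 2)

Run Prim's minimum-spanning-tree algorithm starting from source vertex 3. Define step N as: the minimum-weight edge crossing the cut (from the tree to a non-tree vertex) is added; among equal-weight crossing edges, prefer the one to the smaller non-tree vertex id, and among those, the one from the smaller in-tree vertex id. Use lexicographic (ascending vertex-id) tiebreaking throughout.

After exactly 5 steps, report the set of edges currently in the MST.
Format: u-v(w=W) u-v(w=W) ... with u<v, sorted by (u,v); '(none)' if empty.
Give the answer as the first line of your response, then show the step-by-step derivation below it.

0-4(w=3) 1-4(w=3) 2-3(w=3) 2-5(w=3) 4-5(w=2)

step 1: add edge 2-3 (w=3); MST = {2-3(w=3)}
step 2: add edge 2-5 (w=3); MST = {2-3(w=3) 2-5(w=3)}
step 3: add edge 4-5 (w=2); MST = {2-3(w=3) 2-5(w=3) 4-5(w=2)}
step 4: add edge 0-4 (w=3); MST = {0-4(w=3) 2-3(w=3) 2-5(w=3) 4-5(w=2)}
step 5: add edge 1-4 (w=3); MST = {0-4(w=3) 1-4(w=3) 2-3(w=3) 2-5(w=3) 4-5(w=2)}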